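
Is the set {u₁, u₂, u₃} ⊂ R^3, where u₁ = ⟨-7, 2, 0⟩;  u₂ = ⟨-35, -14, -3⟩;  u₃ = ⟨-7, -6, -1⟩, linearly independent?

linearly dependent

Place the vectors as rows of a 3×3 matrix and reduce to echelon form.
The reduction yields 2 nonzero rows, so the rank is 2.
Since rank 2 < 3, the set is linearly dependent.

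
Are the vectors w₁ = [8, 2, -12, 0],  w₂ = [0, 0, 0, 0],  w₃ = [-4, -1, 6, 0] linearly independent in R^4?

linearly dependent

One of the vectors is the zero vector, so the set is linearly dependent.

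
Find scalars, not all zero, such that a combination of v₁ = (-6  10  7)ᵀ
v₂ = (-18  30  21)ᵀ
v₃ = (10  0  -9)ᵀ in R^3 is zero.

3v₁ - v₂ = 0

Row-reduce the matrix with v₁, v₂, v₃ as columns; the null space gives the coefficients.
The free variable yields coefficients (3, -1, 0) (any nonzero multiple also works).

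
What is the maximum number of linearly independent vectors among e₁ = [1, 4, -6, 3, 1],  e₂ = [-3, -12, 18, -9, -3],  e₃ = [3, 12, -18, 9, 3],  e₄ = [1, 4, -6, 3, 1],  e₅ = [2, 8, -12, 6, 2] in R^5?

Put the 5×5 matrix [e₁|e₂|e₃|e₄|e₅] into echelon form.
There is 1 pivot column, so rank = 1.

1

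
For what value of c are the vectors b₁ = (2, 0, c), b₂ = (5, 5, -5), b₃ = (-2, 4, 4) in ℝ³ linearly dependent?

c = -8/3

Place the vectors as rows of a 3×3 matrix; dependence ⇔ determinant zero.
Cofactor expansion gives det = 30*c + 80.
Setting this to zero gives c = -8/3.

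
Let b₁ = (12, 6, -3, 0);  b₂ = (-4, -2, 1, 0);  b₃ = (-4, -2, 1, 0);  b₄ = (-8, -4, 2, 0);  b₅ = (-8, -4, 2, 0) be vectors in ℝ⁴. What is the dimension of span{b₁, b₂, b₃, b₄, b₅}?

Apply Gaussian elimination to the matrix whose rows are b₁, b₂, b₃, b₄, b₅.
Reduction leaves 1 leading entry, giving rank 1.
(With 5 elements in a 4-dimensional space the rank is at most 4.)

1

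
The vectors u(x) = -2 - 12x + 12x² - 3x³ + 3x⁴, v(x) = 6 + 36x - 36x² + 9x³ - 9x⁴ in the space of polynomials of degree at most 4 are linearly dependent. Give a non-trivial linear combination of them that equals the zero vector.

3u + v = 0

Write each element as a vector in ℝ⁵ using {1, x, …, x⁴}.
Set up α₁u + α₂v = 0 and solve the homogeneous system.
The free variable yields coefficients (3, 1) (any nonzero multiple also works).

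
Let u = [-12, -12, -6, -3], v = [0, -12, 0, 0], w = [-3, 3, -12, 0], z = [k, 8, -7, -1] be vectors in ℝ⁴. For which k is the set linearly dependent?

k = -21/4

The vectors are dependent exactly when the determinant of the matrix with rows u, v, w, z vanishes.
Expanding, det = 432*k + 2268.
Setting this to zero gives k = -21/4.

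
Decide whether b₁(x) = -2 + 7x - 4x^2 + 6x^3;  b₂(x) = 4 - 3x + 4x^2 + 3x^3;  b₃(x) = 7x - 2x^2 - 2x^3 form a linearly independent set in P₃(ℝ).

linearly independent

Write each element as a coordinate vector in ℝ⁴ using {1, x, …, x^3}.
Row-reduce the matrix whose columns are b₁, b₂, b₃.
The reduction yields 3 nonzero rows, so the rank is 3.
Since rank = 3 (the number of vectors), the set is linearly independent.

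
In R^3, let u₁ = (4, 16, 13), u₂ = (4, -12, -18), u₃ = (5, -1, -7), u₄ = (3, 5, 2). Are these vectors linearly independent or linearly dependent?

linearly dependent

There are 4 vectors in a 3-dimensional space, so they cannot be linearly independent.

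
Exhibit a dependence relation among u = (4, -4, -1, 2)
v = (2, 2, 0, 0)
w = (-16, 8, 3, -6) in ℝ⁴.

Set up α₁u + … + α₃w = 0 and solve the homogeneous system.
One solution (up to scaling) is (3, 2, 1).

3u + 2v + w = 0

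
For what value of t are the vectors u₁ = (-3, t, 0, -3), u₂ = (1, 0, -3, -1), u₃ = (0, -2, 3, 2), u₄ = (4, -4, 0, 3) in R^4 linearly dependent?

The vectors are dependent exactly when the determinant of the matrix with rows u₁, u₂, u₃, u₄ vanishes.
Expanding, det = 3*t - 18.
Solving 3*t - 18 = 0 yields t = 6.

t = 6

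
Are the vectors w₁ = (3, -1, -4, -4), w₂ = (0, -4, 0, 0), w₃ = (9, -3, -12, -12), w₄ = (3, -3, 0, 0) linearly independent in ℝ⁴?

linearly dependent

One vector is a scalar multiple of another, so the set is dependent.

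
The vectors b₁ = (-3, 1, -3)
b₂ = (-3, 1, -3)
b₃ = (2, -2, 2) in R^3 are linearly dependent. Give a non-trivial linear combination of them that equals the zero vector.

Write the vectors as columns of a matrix and find a nonzero vector in its null space.
A generator of the null space is (1, -1, 0).

b₁ - b₂ = 0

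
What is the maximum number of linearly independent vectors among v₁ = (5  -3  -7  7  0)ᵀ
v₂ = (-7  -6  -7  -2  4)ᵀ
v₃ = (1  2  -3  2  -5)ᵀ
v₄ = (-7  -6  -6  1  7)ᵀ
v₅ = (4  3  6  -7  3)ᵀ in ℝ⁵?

Put the 5×5 matrix [v₁|v₂|v₃|v₄|v₅] into echelon form.
There are 5 pivot columns, so rank = 5.

5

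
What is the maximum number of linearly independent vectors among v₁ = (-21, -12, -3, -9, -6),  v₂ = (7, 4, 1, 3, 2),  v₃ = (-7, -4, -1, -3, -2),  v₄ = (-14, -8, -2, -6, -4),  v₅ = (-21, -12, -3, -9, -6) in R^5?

1

Row-reduce the 5×5 matrix with these as rows.
The echelon form has 1 nonzero row, so the rank is 1.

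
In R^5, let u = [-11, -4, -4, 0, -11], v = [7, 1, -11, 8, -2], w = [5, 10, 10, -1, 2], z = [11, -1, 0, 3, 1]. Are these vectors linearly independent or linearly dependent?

Place the vectors as rows of a 4×5 matrix and reduce to echelon form.
The reduction yields 4 nonzero rows, so the rank is 4.
Since rank = 4 (the number of vectors), the set is linearly independent.

linearly independent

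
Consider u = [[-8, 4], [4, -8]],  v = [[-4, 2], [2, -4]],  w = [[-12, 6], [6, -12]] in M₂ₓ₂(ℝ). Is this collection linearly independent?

Write each element as a coordinate vector in ℝ⁴ using {E₁₁, E₁₂, E₂₁, E₂₂}.
Place the vectors as rows of a 3×4 matrix and reduce to echelon form.
The reduction yields 1 nonzero row, so the rank is 1.
Since rank 1 < 3, the set is linearly dependent.

linearly dependent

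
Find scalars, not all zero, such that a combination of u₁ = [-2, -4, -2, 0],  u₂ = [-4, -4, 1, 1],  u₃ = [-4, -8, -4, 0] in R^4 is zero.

Solve the homogeneous system with u₁, u₂, u₃ as columns by row-reducing the coefficient matrix.
The free variable yields coefficients (2, 0, -1) (any nonzero multiple also works).

2u₁ - u₃ = 0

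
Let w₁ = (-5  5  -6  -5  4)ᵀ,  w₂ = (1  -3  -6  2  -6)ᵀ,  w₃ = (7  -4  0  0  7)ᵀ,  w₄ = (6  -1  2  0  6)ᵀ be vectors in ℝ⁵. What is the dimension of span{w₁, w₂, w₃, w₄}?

dim = 4

Apply Gaussian elimination to the matrix whose rows are w₁, w₂, w₃, w₄.
Exactly 4 pivots survive; hence the rank is 4.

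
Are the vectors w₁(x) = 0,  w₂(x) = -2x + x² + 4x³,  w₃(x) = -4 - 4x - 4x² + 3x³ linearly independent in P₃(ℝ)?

linearly dependent

Take coordinates with respect to the standard basis {1, x, …, x³}.
One of the vectors is the zero vector, so the set is linearly dependent.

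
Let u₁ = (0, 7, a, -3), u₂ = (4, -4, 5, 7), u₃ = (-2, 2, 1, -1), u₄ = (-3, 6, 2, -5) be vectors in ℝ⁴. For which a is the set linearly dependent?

a = 42/5

The set is linearly dependent precisely when det[u₁; u₂; u₃; u₄] = 0.
Expanding, det = 252 - 30*a.
Solving 252 - 30*a = 0 yields a = 42/5.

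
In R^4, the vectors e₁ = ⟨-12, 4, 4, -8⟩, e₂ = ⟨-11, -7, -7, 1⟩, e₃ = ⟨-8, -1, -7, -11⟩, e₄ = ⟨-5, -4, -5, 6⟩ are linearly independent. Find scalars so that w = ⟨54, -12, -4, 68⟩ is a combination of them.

w = -3e₁ - 2e₂ - 2e₃ + 4e₄

Write w = c₁e₁ + … + c₄e₄ and equate components.
The system has the unique solution (c₁, …, c₄) = (-3, -2, -2, 4).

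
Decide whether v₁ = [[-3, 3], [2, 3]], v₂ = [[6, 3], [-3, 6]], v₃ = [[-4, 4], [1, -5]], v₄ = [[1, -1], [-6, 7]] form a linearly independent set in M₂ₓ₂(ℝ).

Take coordinates with respect to the standard basis {E₁₁, E₁₂, E₂₁, E₂₂}.
The matrix [v₁|v₂|v₃|v₄] has determinant 1656.
A nonzero determinant means the columns are linearly independent.

linearly independent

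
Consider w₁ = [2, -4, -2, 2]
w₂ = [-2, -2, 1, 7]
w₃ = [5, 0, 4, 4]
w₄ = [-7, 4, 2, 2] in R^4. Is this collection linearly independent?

linearly independent

The matrix [w₁|w₂|w₃|w₄] has determinant -32.
A nonzero determinant means the columns are linearly independent.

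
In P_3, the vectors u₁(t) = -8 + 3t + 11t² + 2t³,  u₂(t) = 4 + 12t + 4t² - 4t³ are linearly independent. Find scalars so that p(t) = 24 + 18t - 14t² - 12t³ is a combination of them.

Work in coordinates with respect to the standard basis {1, t, …, t³}.
Since u₁, u₂ are independent, the coefficients expressing p are uniquely determined by a linear system.
Back-substitution yields (a₁, a₂) = (-2, 2).

p = -2u₁ + 2u₂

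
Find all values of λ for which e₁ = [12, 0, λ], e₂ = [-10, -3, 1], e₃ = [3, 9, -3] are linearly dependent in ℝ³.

Place the vectors as rows of a 3×3 matrix; dependence ⇔ determinant zero.
Cofactor expansion gives det = -81*λ.
This vanishes exactly when λ = 0.

λ = 0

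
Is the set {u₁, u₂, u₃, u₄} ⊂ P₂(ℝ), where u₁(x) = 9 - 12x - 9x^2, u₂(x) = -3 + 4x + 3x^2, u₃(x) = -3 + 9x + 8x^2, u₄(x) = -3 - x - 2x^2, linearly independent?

linearly dependent

Take coordinates with respect to the standard basis {1, x, x^2}.
There are 4 vectors in a 3-dimensional space, so they cannot be linearly independent.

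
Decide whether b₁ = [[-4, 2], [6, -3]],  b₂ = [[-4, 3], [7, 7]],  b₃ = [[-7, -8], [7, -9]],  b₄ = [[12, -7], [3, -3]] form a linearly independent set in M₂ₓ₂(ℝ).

Write each element as a coordinate vector in ℝ⁴ using {E₁₁, E₁₂, E₂₁, E₂₂}.
Form the 4×4 matrix with these as columns; its determinant is 9854.
A nonzero determinant means the columns are linearly independent.

linearly independent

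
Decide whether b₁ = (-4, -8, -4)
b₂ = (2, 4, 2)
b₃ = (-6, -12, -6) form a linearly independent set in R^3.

One vector is a scalar multiple of another, so the set is dependent.

linearly dependent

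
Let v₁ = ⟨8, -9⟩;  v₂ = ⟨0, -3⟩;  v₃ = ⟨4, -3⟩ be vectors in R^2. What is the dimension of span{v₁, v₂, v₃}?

dim = 2

Form the matrix with v₁, v₂, v₃ as columns and reduce.
Reduction leaves 2 leading entries, giving rank 2.
(With 3 elements in a 2-dimensional space the rank is at most 2.)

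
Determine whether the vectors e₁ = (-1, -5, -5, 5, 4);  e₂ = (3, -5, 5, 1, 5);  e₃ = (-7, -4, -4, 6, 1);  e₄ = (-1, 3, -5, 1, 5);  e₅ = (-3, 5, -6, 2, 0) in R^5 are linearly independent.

Place the vectors as rows of a 5×5 matrix and reduce to echelon form.
The reduction yields 5 nonzero rows, so the rank is 5.
Since rank = 5 (the number of vectors), the set is linearly independent.

linearly independent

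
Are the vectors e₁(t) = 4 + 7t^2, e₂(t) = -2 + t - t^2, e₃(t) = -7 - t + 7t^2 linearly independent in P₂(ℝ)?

Write each element as a coordinate vector in ℝ³ using {1, t, t^2}.
Place the vectors as rows of a 3×3 matrix and reduce to echelon form.
The reduction yields 3 nonzero rows, so the rank is 3.
Since rank = 3 (the number of vectors), the set is linearly independent.

linearly independent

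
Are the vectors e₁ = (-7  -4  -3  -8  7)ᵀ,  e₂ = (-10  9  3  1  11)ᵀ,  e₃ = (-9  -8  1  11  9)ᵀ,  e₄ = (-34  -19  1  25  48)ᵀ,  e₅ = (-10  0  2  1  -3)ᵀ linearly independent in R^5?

Form the 5×5 matrix with these as columns; its determinant is 0.
A zero determinant means the columns are linearly dependent.
Indeed e₁ + e₂ + 3e₃ - e₄ - e₅ = 0.

linearly dependent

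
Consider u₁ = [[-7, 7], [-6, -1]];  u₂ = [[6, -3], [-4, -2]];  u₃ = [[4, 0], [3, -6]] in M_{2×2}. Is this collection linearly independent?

linearly independent

Write each element as a coordinate vector in ℝ⁴ using {E₁₁, E₁₂, E₂₁, E₂₂}.
Row-reduce the matrix whose columns are u₁, u₂, u₃.
The reduction yields 3 nonzero rows, so the rank is 3.
Since rank = 3 (the number of vectors), the set is linearly independent.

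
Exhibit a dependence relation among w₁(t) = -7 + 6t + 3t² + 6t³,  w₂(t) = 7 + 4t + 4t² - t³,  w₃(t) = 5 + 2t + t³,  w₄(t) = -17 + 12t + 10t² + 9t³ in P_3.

2w₁ + w₂ - 2w₃ - w₄ = 0

Pass to coordinate vectors relative to the basis {1, t, …, t³}.
Row-reduce the matrix with w₁, w₂, w₃, w₄ as columns; the null space gives the coefficients.
One solution (up to scaling) is (2, 1, -2, -1).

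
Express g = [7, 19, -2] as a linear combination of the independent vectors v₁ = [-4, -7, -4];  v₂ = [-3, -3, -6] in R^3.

Solve the system with v₁, v₂ as columns and g as the right-hand side.
The system has the unique solution (a₁, a₂) = (-4, 3).

g = -4v₁ + 3v₂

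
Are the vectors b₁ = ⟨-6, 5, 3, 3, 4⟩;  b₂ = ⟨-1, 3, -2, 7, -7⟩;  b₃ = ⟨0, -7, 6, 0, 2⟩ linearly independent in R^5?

linearly independent

Row-reduce the matrix whose columns are b₁, b₂, b₃.
The reduction yields 3 nonzero rows, so the rank is 3.
Since rank = 3 (the number of vectors), the set is linearly independent.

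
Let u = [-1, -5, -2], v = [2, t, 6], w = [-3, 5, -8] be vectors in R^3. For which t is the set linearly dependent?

t = -10

The set is linearly dependent precisely when det[u; v; w] = 0.
Cofactor expansion gives det = 2*t + 20.
This vanishes exactly when t = -10.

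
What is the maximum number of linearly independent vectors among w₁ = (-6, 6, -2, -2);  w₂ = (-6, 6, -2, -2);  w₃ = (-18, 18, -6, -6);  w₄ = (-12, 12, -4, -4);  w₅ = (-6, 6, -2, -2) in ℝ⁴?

Row-reduce the 5×4 matrix with these as rows.
There is 1 pivot column, so rank = 1.
(With 5 elements in a 4-dimensional space the rank is at most 4.)

1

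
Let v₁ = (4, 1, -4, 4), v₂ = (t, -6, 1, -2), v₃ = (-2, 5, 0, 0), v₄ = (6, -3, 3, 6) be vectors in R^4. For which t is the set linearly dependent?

t = 2/5

The set is linearly dependent precisely when det[v₁; v₂; v₃; v₄] = 0.
The determinant works out to 72 - 180*t.
This vanishes exactly when t = 2/5.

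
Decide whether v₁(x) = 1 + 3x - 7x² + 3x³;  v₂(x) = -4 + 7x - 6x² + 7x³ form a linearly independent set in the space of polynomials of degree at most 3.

linearly independent

Write each element as a coordinate vector in ℝ⁴ using {1, x, …, x³}.
Row-reduce the matrix whose columns are v₁, v₂.
The reduction yields 2 nonzero rows, so the rank is 2.
Since rank = 2 (the number of vectors), the set is linearly independent.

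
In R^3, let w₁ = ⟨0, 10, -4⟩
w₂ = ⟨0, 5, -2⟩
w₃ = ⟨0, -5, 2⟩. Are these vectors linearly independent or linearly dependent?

One vector is a scalar multiple of another, so the set is dependent.

linearly dependent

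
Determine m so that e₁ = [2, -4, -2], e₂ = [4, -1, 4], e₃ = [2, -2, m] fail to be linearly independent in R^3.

m = 2/7

The set is linearly dependent precisely when det[e₁; e₂; e₃] = 0.
The determinant works out to 14*m - 4.
Setting this to zero gives m = 2/7.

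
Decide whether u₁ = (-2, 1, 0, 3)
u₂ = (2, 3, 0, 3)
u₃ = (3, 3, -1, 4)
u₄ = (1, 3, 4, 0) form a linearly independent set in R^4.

Row-reduce the matrix whose columns are u₁, u₂, u₃, u₄.
The reduction yields 4 nonzero rows, so the rank is 4.
Since rank = 4 (the number of vectors), the set is linearly independent.

linearly independent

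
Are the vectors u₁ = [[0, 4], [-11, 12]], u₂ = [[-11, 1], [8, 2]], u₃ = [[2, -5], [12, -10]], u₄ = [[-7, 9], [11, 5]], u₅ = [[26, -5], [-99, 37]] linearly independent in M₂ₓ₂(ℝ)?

linearly dependent

Write each element as a coordinate vector in ℝ⁴ using {E₁₁, E₁₂, E₂₁, E₂₂}.
There are 5 vectors in a 4-dimensional space, so they cannot be linearly independent.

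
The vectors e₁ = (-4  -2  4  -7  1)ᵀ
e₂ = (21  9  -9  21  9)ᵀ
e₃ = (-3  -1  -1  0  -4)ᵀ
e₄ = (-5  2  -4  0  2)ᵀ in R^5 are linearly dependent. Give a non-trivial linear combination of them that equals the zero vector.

3e₁ + e₂ + 3e₃ = 0

Solve the homogeneous system with e₁, e₂, e₃, e₄ as columns by row-reducing the coefficient matrix.
The free variable yields coefficients (3, 1, 3, 0) (any nonzero multiple also works).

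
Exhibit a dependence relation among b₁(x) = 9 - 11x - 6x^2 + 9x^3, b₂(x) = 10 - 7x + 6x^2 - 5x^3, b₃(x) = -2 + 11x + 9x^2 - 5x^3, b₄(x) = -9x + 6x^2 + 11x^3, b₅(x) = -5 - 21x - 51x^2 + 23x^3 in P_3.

b₁ - 2b₂ - 3b₃ - b₄ - b₅ = 0

Take coordinates with respect to {1, x, …, x^3}.
Set up α₁b₁ + … + α₅b₅ = 0 and solve the homogeneous system.
A generator of the null space is (1, -2, -3, -1, -1).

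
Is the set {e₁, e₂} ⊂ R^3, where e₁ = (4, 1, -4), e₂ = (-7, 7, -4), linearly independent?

linearly independent

Place the vectors as rows of a 2×3 matrix and reduce to echelon form.
The reduction yields 2 nonzero rows, so the rank is 2.
Since rank = 2 (the number of vectors), the set is linearly independent.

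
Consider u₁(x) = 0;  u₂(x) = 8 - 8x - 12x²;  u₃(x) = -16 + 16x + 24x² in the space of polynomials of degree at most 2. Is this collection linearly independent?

linearly dependent

Write each element as a coordinate vector in ℝ³ using {1, x, x²}.
One of the vectors is the zero vector, so the set is linearly dependent.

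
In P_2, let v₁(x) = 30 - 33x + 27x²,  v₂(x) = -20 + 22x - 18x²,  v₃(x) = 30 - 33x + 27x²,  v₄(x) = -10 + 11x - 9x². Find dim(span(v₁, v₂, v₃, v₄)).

dim = 1

Pass to coordinate vectors with respect to the basis {1, x, x²}.
Row-reduce the 4×3 matrix with these as rows.
Exactly 1 pivot survives; hence the rank is 1.
(With 4 elements in a 3-dimensional space the rank is at most 3.)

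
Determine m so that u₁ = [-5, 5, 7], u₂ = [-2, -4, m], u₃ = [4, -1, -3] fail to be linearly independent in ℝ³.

The set is linearly dependent precisely when det[u₁; u₂; u₃] = 0.
Cofactor expansion gives det = 15*m + 36.
This vanishes exactly when m = -12/5.

m = -12/5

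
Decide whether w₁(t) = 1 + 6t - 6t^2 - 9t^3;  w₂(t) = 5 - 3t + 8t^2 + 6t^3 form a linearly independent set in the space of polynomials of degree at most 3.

Take coordinates with respect to the standard basis {1, t, …, t^3}.
Place the vectors as rows of a 2×4 matrix and reduce to echelon form.
The reduction yields 2 nonzero rows, so the rank is 2.
Since rank = 2 (the number of vectors), the set is linearly independent.

linearly independent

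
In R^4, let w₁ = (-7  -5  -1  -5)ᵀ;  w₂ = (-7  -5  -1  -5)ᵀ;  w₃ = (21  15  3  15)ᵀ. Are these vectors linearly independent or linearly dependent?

Place the vectors as rows of a 3×4 matrix and reduce to echelon form.
The reduction yields 1 nonzero row, so the rank is 1.
Since rank 1 < 3, the set is linearly dependent.

linearly dependent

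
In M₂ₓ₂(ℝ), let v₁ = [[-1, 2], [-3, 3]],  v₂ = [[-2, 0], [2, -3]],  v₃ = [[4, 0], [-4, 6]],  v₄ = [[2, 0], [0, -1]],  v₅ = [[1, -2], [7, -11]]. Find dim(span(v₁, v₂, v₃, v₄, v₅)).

Use coordinates relative to {E₁₁, E₁₂, E₂₁, E₂₂}.
Put the 4×5 matrix [v₁|v₂|v₃|v₄|v₅] into echelon form.
There are 3 pivot columns, so rank = 3.
(With 5 elements in a 4-dimensional space the rank is at most 4.)

dim = 3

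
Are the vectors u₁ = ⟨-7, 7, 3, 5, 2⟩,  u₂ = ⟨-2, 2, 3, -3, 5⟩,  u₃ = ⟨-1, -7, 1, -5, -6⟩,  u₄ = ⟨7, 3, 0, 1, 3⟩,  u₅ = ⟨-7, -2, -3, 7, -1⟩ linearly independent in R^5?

linearly independent

Row-reduce the matrix whose columns are u₁, u₂, u₃, u₄, u₅.
The reduction yields 5 nonzero rows, so the rank is 5.
Since rank = 5 (the number of vectors), the set is linearly independent.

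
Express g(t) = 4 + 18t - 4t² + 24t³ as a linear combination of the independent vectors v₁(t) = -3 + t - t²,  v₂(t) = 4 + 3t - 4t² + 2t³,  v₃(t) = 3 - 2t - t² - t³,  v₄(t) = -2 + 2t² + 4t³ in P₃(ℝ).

Work in coordinates with respect to the standard basis {1, t, …, t³}.
Since v₁, v₂, v₃, v₄ are independent, the coefficients expressing g are uniquely determined by a linear system.
Row-reducing the augmented matrix gives the unique coefficients (a₁, …, a₄) = (-2, 4, -4, 3).

g = -2v₁ + 4v₂ - 4v₃ + 3v₄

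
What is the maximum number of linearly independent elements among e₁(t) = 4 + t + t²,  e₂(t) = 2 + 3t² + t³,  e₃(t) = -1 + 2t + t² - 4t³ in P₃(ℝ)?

3

Represent each element by its coordinate vector in ℝ⁴.
Form the matrix with e₁, e₂, e₃ as columns and reduce.
Exactly 3 pivots survive; hence the rank is 3.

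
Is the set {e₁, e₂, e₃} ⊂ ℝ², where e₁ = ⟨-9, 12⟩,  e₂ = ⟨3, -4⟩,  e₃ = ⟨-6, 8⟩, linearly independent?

There are 3 vectors in a 2-dimensional space, so they cannot be linearly independent.

linearly dependent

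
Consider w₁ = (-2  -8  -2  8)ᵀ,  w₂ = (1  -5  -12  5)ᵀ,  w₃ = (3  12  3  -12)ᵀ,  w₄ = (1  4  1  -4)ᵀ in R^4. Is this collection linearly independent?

One vector is a scalar multiple of another, so the set is dependent.

linearly dependent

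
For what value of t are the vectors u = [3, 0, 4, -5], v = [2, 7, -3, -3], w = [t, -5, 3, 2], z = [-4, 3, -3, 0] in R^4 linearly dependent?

Place the vectors as rows of a 4×4 matrix; dependence ⇔ determinant zero.
Expanding, det = 24*t - 74.
Solving 24*t - 74 = 0 yields t = 37/12.

t = 37/12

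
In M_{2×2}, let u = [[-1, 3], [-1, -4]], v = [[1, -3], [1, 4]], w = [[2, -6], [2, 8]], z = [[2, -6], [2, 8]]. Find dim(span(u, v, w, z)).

dim = 1

Use coordinates relative to {E₁₁, E₁₂, E₂₁, E₂₂}.
Apply Gaussian elimination to the matrix whose rows are u, v, w, z.
There is 1 pivot column, so rank = 1.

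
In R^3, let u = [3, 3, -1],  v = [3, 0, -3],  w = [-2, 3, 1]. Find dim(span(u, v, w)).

3

Form the matrix with u, v, w as columns and reduce.
Exactly 3 pivots survive; hence the rank is 3.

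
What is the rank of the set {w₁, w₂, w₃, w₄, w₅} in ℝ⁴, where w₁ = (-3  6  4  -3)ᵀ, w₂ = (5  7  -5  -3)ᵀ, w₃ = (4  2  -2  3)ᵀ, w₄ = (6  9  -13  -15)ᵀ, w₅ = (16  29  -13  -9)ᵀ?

Apply Gaussian elimination to the matrix whose rows are w₁, w₂, w₃, w₄, w₅.
Reduction leaves 3 leading entries, giving rank 3.
(With 5 elements in a 4-dimensional space the rank is at most 4.)

3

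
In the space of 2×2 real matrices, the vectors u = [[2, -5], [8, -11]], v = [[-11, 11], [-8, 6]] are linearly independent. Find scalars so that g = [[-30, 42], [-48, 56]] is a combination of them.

g = -4u + 2v

Take coordinate vectors relative to {E₁₁, E₁₂, E₂₁, E₂₂}.
Write g = a₁u + a₂v and equate components.
The system has the unique solution (a₁, a₂) = (-4, 2).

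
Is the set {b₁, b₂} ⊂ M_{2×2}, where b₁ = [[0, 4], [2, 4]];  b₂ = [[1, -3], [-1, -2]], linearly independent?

Take coordinates with respect to the standard basis {E₁₁, E₁₂, E₂₁, E₂₂}.
Row-reduce the matrix whose columns are b₁, b₂.
The reduction yields 2 nonzero rows, so the rank is 2.
Since rank = 2 (the number of vectors), the set is linearly independent.

linearly independent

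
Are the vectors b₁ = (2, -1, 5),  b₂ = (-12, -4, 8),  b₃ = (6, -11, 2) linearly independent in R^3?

linearly independent

Form the 3×3 matrix with these as columns; its determinant is 868.
A nonzero determinant means the columns are linearly independent.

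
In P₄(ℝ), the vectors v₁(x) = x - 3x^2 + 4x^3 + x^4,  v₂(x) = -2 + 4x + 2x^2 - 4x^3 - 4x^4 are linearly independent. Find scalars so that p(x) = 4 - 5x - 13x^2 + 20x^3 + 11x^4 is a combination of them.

Take coordinate vectors relative to {1, x, …, x^4}.
Since v₁, v₂ are independent, the coefficients expressing p are uniquely determined by a linear system.
Back-substitution yields (c₁, c₂) = (3, -2).

p = 3v₁ - 2v₂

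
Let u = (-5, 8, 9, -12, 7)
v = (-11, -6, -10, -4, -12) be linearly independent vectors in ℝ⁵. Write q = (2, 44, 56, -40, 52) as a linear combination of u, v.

q = 4u - 2v

Solve the system with u, v as columns and q as the right-hand side.
Back-substitution yields (a₁, a₂) = (4, -2).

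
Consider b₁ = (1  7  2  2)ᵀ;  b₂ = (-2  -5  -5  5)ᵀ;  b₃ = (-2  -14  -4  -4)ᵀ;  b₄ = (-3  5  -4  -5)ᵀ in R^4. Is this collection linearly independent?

linearly dependent

One vector is a scalar multiple of another, so the set is dependent.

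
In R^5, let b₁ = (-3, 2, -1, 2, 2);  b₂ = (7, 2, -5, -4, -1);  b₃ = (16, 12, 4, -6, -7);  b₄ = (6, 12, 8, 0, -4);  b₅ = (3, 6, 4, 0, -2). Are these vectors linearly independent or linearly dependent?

linearly dependent

One vector is a scalar multiple of another, so the set is dependent.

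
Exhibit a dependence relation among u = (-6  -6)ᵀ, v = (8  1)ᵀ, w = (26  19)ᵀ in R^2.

Row-reduce the matrix with u, v, w as columns; the null space gives the coefficients.
A generator of the null space is (3, -1, 1).

3u - v + w = 0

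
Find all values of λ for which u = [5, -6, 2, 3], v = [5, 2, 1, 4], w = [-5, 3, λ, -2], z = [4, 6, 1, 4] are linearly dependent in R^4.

λ = 5/2

Place the vectors as rows of a 4×4 matrix; dependence ⇔ determinant zero.
Cofactor expansion gives det = 10*λ - 25.
Solving 10*λ - 25 = 0 yields λ = 5/2.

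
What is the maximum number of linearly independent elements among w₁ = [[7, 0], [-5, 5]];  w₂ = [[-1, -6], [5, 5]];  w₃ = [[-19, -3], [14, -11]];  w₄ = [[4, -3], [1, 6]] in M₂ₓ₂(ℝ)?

3

Represent each element by its coordinate vector in ℝ⁴.
Put the 4×4 matrix [w₁|w₂|w₃|w₄] into echelon form.
Reduction leaves 3 leading entries, giving rank 3.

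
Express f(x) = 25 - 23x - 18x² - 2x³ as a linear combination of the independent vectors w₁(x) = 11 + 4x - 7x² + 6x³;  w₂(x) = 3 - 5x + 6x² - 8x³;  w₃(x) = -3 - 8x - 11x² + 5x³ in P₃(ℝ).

f = 2w₁ + 3w₂ + 2w₃

Take coordinate vectors relative to {1, x, …, x³}.
Write f = α₁w₁ + … + α₃w₃ and equate components.
Row-reducing the augmented matrix gives the unique coefficients (α₁, α₂, α₃) = (2, 3, 2).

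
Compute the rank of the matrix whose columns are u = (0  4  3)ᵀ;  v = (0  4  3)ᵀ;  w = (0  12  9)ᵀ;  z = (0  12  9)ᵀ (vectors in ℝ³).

Put the 3×4 matrix [u|v|w|z] into echelon form.
There is 1 pivot column, so rank = 1.
(With 4 elements in a 3-dimensional space the rank is at most 3.)

rank 1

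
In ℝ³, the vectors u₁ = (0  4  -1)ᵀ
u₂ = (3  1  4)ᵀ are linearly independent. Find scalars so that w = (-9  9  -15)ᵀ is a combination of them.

Solve the system with u₁, u₂ as columns and w as the right-hand side.
Row-reducing the augmented matrix gives the unique coefficients (α₁, α₂) = (3, -3).

w = 3u₁ - 3u₂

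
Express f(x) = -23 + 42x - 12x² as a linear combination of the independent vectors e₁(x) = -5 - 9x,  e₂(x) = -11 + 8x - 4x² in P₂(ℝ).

Work in coordinates with respect to the standard basis {1, x, x²}.
Write f = c₁e₁ + c₂e₂ and equate components.
Row-reducing the augmented matrix gives the unique coefficients (c₁, c₂) = (-2, 3).

f = -2e₁ + 3e₂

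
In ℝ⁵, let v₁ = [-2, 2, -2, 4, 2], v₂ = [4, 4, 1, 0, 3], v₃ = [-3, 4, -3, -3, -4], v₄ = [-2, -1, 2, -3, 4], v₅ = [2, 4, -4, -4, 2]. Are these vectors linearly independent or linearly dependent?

Form the 5×5 matrix with these as columns; its determinant is -6460.
A nonzero determinant means the columns are linearly independent.

linearly independent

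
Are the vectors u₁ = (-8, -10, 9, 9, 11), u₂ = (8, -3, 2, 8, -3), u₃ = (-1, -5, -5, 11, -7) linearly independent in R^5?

Place the vectors as rows of a 3×5 matrix and reduce to echelon form.
The reduction yields 3 nonzero rows, so the rank is 3.
Since rank = 3 (the number of vectors), the set is linearly independent.

linearly independent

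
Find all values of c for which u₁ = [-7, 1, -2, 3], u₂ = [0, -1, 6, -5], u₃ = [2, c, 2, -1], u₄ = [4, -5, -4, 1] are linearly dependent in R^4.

c = 3

Dependence holds iff the 4×4 matrix [u₁ u₂ u₃ u₄] is singular.
Cofactor expansion gives det = 198 - 66*c.
This vanishes exactly when c = 3.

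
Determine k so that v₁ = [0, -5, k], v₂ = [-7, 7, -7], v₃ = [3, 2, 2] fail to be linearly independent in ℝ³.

Place the vectors as rows of a 3×3 matrix; dependence ⇔ determinant zero.
Cofactor expansion gives det = 35 - 35*k.
Solving 35 - 35*k = 0 yields k = 1.

k = 1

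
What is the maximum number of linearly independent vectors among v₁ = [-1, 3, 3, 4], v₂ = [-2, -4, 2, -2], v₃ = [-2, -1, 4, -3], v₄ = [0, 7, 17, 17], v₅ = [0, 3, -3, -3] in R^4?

4

Row-reduce the 5×4 matrix with these as rows.
Reduction leaves 4 leading entries, giving rank 4.
(With 5 elements in a 4-dimensional space the rank is at most 4.)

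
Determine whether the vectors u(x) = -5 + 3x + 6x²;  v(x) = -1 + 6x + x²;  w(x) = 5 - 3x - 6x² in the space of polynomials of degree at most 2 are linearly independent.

Take coordinates with respect to the standard basis {1, x, x²}.
The matrix [u|v|w] has determinant 0.
A zero determinant means the columns are linearly dependent.

linearly dependent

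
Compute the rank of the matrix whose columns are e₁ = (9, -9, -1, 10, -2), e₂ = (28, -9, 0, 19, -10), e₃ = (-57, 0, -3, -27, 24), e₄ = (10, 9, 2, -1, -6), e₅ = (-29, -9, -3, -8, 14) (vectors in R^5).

2

Form the matrix with e₁, e₂, e₃, e₄, e₅ as columns and reduce.
The echelon form has 2 nonzero rows, so the rank is 2.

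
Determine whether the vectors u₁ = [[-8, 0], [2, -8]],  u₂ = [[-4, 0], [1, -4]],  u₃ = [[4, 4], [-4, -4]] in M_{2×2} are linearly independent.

Take coordinates with respect to the standard basis {E₁₁, E₁₂, E₂₁, E₂₂}.
Place the vectors as rows of a 3×4 matrix and reduce to echelon form.
The reduction yields 2 nonzero rows, so the rank is 2.
Since rank 2 < 3, the set is linearly dependent.
Indeed u₁ - 2u₂ = 0.

linearly dependent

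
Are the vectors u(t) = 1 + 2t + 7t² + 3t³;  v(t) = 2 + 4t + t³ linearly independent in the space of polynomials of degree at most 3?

Write each element as a coordinate vector in ℝ⁴ using {1, t, …, t³}.
Place the vectors as rows of a 2×4 matrix and reduce to echelon form.
The reduction yields 2 nonzero rows, so the rank is 2.
Since rank = 2 (the number of vectors), the set is linearly independent.

linearly independent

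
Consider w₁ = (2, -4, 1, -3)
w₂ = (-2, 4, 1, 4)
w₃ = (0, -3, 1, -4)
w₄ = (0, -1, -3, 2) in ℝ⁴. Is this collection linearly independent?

linearly independent

Row-reduce the matrix whose columns are w₁, w₂, w₃, w₄.
The reduction yields 4 nonzero rows, so the rank is 4.
Since rank = 4 (the number of vectors), the set is linearly independent.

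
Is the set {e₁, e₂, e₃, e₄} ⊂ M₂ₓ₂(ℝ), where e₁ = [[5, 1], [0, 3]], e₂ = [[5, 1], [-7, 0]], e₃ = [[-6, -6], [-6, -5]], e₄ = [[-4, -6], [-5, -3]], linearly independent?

linearly independent

Take coordinates with respect to the standard basis {E₁₁, E₁₂, E₂₁, E₂₂}.
Row-reduce the matrix whose columns are e₁, e₂, e₃, e₄.
The reduction yields 4 nonzero rows, so the rank is 4.
Since rank = 4 (the number of vectors), the set is linearly independent.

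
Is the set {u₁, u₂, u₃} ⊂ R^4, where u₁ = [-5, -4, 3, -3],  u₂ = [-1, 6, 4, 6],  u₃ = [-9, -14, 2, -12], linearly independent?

linearly dependent

Row-reduce the matrix whose columns are u₁, u₂, u₃.
The reduction yields 2 nonzero rows, so the rank is 2.
Since rank 2 < 3, the set is linearly dependent.
Indeed 2u₁ - u₂ - u₃ = 0.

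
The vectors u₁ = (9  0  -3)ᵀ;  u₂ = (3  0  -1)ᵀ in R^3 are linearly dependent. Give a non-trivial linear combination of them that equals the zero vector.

Row-reduce the matrix with u₁, u₂ as columns; the null space gives the coefficients.
A generator of the null space is (1, -3).

u₁ - 3u₂ = 0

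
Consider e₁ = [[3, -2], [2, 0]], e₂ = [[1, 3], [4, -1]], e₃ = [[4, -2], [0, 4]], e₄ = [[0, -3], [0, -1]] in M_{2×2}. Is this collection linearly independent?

Take coordinates with respect to the standard basis {E₁₁, E₁₂, E₂₁, E₂₂}.
Form the 4×4 matrix with these as columns; its determinant is -60.
A nonzero determinant means the columns are linearly independent.

linearly independent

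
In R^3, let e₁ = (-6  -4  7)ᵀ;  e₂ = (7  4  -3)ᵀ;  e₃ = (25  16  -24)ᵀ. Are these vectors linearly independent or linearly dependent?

linearly dependent

Row-reduce the matrix whose columns are e₁, e₂, e₃.
The reduction yields 2 nonzero rows, so the rank is 2.
Since rank 2 < 3, the set is linearly dependent.
Indeed 3e₁ - e₂ + e₃ = 0.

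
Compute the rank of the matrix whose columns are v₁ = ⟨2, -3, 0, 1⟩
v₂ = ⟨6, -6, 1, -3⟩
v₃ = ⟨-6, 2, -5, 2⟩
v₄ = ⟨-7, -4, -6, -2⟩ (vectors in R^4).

Row-reduce the 4×4 matrix with these as rows.
Exactly 4 pivots survive; hence the rank is 4.

rank 4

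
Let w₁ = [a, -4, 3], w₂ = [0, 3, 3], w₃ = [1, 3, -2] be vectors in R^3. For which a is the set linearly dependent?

The vectors are dependent exactly when the determinant of the matrix with rows w₁, w₂, w₃ vanishes.
The determinant works out to -15*a - 21.
Setting this to zero gives a = -7/5.

a = -7/5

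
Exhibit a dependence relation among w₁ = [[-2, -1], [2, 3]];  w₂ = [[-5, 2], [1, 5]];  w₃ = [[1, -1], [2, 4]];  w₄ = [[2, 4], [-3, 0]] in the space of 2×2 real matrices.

Write each element as a vector in ℝ⁴ using {E₁₁, E₁₂, E₂₁, E₂₂}.
Write the vectors as columns of a matrix and find a nonzero vector in its null space.
One solution (up to scaling) is (3, -1, -1, 1).

3w₁ - w₂ - w₃ + w₄ = 0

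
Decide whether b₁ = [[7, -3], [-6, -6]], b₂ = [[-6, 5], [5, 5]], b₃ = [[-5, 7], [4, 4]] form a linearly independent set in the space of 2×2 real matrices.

Take coordinates with respect to the standard basis {E₁₁, E₁₂, E₂₁, E₂₂}.
Place the vectors as rows of a 3×4 matrix and reduce to echelon form.
The reduction yields 2 nonzero rows, so the rank is 2.
Since rank 2 < 3, the set is linearly dependent.

linearly dependent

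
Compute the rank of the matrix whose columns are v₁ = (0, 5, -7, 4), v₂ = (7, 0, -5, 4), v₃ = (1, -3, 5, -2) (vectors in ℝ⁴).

3

Apply Gaussian elimination to the matrix whose rows are v₁, v₂, v₃.
Exactly 3 pivots survive; hence the rank is 3.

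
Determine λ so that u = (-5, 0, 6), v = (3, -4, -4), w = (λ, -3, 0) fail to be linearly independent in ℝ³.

Dependence holds iff the 3×3 matrix [u v w] is singular.
The determinant works out to 24*λ + 6.
This vanishes exactly when λ = -1/4.

λ = -1/4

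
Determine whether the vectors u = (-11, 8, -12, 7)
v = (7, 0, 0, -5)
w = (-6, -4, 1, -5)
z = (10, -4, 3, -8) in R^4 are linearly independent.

Form the 4×4 matrix with these as columns; its determinant is 1272.
A nonzero determinant means the columns are linearly independent.

linearly independent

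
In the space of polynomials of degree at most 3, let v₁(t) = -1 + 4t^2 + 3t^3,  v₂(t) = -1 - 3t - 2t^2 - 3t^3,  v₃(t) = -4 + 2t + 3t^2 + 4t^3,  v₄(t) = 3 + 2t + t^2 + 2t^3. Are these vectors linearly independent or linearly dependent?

linearly independent

Take coordinates with respect to the standard basis {1, t, …, t^3}.
The matrix [v₁|v₂|v₃|v₄] has determinant -33.
A nonzero determinant means the columns are linearly independent.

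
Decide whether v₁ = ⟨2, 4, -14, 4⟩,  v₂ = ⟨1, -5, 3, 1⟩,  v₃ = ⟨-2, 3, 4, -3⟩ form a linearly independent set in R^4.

linearly dependent

Place the vectors as rows of a 3×4 matrix and reduce to echelon form.
The reduction yields 2 nonzero rows, so the rank is 2.
Since rank 2 < 3, the set is linearly dependent.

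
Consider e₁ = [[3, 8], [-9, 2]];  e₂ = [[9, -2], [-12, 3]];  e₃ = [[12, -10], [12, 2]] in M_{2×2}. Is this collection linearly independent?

linearly independent

Write each element as a coordinate vector in ℝ⁴ using {E₁₁, E₁₂, E₂₁, E₂₂}.
Place the vectors as rows of a 3×4 matrix and reduce to echelon form.
The reduction yields 3 nonzero rows, so the rank is 3.
Since rank = 3 (the number of vectors), the set is linearly independent.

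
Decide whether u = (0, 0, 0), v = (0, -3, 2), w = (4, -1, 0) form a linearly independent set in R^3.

linearly dependent

One of the vectors is the zero vector, so the set is linearly dependent.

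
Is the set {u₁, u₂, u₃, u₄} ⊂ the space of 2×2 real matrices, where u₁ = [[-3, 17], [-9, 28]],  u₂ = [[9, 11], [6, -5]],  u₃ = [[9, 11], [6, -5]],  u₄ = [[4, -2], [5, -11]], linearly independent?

Write each element as a coordinate vector in ℝ⁴ using {E₁₁, E₁₂, E₂₁, E₂₂}.
Place the vectors as rows of a 4×4 matrix and reduce to echelon form.
The reduction yields 2 nonzero rows, so the rank is 2.
Since rank 2 < 4, the set is linearly dependent.

linearly dependent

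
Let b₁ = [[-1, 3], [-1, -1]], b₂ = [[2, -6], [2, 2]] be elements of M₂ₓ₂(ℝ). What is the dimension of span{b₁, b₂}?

Represent each element by its coordinate vector in ℝ⁴.
Apply Gaussian elimination to the matrix whose rows are b₁, b₂.
The echelon form has 1 nonzero row, so the rank is 1.

dim = 1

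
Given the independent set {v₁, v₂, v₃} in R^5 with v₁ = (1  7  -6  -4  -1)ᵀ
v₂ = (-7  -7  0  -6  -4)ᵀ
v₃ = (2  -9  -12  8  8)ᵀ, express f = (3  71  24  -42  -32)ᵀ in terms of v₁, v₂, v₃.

Set up the augmented matrix [v₁ | v₂ | v₃ | f] and row-reduce.
Row-reducing the augmented matrix gives the unique coefficients (c₁, c₂, c₃) = (4, -1, -4).

f = 4v₁ - v₂ - 4v₃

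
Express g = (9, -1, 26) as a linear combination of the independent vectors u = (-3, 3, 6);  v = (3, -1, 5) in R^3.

g = u + 4v

Solve the system with u, v as columns and g as the right-hand side.
Row-reducing the augmented matrix gives the unique coefficients (a₁, a₂) = (1, 4).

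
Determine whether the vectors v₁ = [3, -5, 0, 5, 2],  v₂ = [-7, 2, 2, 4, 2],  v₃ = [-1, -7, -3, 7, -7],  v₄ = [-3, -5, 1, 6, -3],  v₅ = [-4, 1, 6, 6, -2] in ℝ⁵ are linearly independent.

The matrix [v₁|v₂|v₃|v₄|v₅] has determinant 7326.
A nonzero determinant means the columns are linearly independent.

linearly independent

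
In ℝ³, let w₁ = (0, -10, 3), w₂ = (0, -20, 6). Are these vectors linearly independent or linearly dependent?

One vector is a scalar multiple of another, so the set is dependent.

linearly dependent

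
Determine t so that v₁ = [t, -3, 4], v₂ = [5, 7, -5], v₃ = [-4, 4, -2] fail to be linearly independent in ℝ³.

t = -17

The set is linearly dependent precisely when det[v₁; v₂; v₃] = 0.
The determinant works out to 6*t + 102.
Solving 6*t + 102 = 0 yields t = -17.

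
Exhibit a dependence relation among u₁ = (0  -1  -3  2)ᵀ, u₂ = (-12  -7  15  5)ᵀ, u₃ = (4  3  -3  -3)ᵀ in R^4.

Set up α₁u₁ + … + α₃u₃ = 0 and solve the homogeneous system.
The free variable yields coefficients (2, 1, 3) (any nonzero multiple also works).

2u₁ + u₂ + 3u₃ = 0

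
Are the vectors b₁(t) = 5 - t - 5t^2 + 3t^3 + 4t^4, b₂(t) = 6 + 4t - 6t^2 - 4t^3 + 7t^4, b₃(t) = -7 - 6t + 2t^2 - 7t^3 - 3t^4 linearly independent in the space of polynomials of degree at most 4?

linearly independent

Write each element as a coordinate vector in ℝ⁵ using {1, t, …, t^4}.
Row-reduce the matrix whose columns are b₁, b₂, b₃.
The reduction yields 3 nonzero rows, so the rank is 3.
Since rank = 3 (the number of vectors), the set is linearly independent.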